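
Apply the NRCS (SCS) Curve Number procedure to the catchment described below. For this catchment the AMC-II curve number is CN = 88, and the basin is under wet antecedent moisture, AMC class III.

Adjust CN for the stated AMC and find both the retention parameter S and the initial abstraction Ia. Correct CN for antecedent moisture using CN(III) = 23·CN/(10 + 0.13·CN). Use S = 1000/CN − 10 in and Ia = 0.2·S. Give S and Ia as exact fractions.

S = 150/253 in ≈ 0.593 in; Ia = 30/253 in ≈ 0.119 in

Adjust CN=88 to AMC III: 23·88/(10 + 0.13·88) → 2024 ÷ (536/25) = 6325/67 ≈ 94.403
Max retention: S = 1000/(6325/67) − 10 = 150/253 in (≈ 0.593 in)
Ia = 0.2S: 0.2·0.593 = 0.119 in (exactly 30/253)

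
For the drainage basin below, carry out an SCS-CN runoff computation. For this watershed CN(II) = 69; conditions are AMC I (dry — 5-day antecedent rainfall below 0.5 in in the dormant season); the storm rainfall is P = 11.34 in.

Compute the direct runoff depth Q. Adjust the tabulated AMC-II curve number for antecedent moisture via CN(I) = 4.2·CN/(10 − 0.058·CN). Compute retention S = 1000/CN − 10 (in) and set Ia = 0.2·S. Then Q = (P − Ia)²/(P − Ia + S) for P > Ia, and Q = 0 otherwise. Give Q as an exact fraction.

Q = 444332895889/104442688350 in ≈ 4.254 in

Adjust CN=69 to AMC I: 4.2·69/(10 − 0.058·69) → (1449/5) ÷ (2999/500) = 144900/2999 ≈ 48.316
S = 1000/(144900/2999) − 10 = 15500/1449 in ≈ 10.697 in
Ia = 0.2·(15500/1449) = 3100/1449 in ≈ 2.139 in
P − Ia = 11.340 − 2.139 = 666583/72450 ≈ 9.201 in (> 0, runoff occurs)
Runoff Q = (P−Ia)²/(P−Ia+S) = (9.201)²/(9.201+10.697) = 444332895889/104442688350 ≈ 4.254 in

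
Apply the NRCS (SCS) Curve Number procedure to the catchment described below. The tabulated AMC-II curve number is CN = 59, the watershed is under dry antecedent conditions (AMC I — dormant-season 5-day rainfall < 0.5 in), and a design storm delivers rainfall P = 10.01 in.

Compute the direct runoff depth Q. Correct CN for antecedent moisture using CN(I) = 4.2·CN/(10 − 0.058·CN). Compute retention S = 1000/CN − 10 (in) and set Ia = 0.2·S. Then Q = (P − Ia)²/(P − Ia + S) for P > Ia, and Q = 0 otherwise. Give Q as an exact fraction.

Q = 689296797121/356861612100 in ≈ 1.932 in

Dry (AMC I): CN(I) = 4.2·59/(10 − 0.058·59) = (1239/5)/(3289/500) = 123900/3289 ≈ 37.671
Max retention: S = 1000/(123900/3289) − 10 = 20500/1239 in (≈ 16.546 in)
Ia = 0.2S: 0.2·16.546 = 3.309 in (exactly 4100/1239)
P − Ia = 10.010 − 3.309 = 830239/123900 ≈ 6.701 in (> 0, runoff occurs)
Q: (830239/123900)² ÷ (2880239/123900) = 689296797121/356861612100 in (≈ 1.932 in)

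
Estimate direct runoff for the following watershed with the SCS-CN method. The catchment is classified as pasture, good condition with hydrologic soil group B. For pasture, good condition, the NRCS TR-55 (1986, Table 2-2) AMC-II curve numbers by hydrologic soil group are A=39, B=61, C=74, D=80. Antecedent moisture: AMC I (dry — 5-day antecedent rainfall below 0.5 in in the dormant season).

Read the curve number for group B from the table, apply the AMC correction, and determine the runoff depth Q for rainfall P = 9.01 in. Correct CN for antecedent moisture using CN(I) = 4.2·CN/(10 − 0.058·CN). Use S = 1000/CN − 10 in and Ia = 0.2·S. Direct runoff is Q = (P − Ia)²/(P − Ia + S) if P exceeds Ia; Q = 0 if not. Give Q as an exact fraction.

Q = 64885844529/38631842900 in ≈ 1.680 in

NRCS table: pasture, good condition, soil group B → CN(II) = 61
CN(I) from CN(II)=61: (4.2·61)/(10 − 0.058·61) = 42700/1077 ≈ 39.647
S = 1000/(42700/1077) − 10 = 6500/427 in ≈ 15.222 in
Initial abstraction Ia = S/5 = (6500/427)/5 = 1300/427 ≈ 3.044 in
P − Ia = 9.010 − 3.044 = 254727/42700 ≈ 5.966 in (> 0, runoff occurs)
Q = (254727/42700)²/((254727/42700) + 6500/427) = (64885844529/1823290000)/(904727/42700) = 64885844529/38631842900 in ≈ 1.680 in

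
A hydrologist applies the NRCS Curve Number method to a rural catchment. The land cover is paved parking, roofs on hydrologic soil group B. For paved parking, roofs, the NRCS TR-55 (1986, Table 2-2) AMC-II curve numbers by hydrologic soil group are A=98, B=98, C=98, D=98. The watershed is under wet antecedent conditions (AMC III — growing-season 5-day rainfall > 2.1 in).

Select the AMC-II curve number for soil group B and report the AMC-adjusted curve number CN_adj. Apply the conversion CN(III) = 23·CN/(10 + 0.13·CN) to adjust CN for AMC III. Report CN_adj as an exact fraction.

NRCS table: paved parking, roofs, soil group B → CN(II) = 98
Wet (AMC III): CN(III) = 23·98/(10 + 0.13·98) = 2254/(1137/50) = 112700/1137 ≈ 99.120

CN_adj = 112700/1137 ≈ 99.120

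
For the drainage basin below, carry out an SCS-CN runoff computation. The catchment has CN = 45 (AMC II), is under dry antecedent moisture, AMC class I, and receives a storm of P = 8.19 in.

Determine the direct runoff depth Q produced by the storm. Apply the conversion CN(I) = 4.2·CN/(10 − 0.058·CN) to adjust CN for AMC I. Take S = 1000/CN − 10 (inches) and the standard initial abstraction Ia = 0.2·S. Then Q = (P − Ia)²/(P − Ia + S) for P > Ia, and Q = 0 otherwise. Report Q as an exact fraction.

Q = 2006233681/11241549900 in ≈ 0.178 in

Dry (AMC I): CN(I) = 4.2·45/(10 − 0.058·45) = 189/(739/100) = 18900/739 ≈ 25.575
Retention S: 1000/CN − 10 with CN=25.575 → S = 5500/189 ≈ 29.101 in
Ia = 0.2S: 0.2·29.101 = 5.820 in (exactly 1100/189)
Since P=8.190 > Ia=5.820: effective rainfall P−Ia = 44791/18900 in
Runoff Q = (P−Ia)²/(P−Ia+S) = (2.370)²/(2.370+29.101) = 2006233681/11241549900 ≈ 0.178 in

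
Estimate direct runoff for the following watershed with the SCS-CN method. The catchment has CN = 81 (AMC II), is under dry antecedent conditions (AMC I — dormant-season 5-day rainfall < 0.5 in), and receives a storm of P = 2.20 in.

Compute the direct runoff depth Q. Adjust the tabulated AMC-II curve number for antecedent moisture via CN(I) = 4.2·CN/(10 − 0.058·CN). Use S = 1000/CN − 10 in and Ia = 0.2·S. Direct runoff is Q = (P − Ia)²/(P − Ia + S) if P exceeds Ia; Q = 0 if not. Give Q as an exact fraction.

Q = 84842521/482327055 in ≈ 0.176 in

CN(I) from CN(II)=81: (4.2·81)/(10 − 0.058·81) = 170100/2651 ≈ 64.164
S = 1000/(170100/2651) − 10 = 9500/1701 in ≈ 5.585 in
Ia = 0.2·(9500/1701) = 1900/1701 in ≈ 1.117 in
Excess rainfall: 2.200 − 1.117 = 1.083 in; P > Ia so Q > 0
Q: (9211/8505)² ÷ (56711/8505) = 84842521/482327055 in (≈ 0.176 in)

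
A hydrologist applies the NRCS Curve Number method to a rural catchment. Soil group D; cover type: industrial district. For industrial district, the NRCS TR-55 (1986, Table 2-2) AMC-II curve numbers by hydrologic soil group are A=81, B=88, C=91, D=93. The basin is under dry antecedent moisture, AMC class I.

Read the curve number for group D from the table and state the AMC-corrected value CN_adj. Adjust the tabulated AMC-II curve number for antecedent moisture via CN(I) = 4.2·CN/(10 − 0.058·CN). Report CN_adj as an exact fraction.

NRCS table: industrial district, soil group D → CN(II) = 93
Dry (AMC I): CN(I) = 4.2·93/(10 − 0.058·93) = (1953/5)/(2303/500) = 27900/329 ≈ 84.802

CN_adj = 27900/329 ≈ 84.802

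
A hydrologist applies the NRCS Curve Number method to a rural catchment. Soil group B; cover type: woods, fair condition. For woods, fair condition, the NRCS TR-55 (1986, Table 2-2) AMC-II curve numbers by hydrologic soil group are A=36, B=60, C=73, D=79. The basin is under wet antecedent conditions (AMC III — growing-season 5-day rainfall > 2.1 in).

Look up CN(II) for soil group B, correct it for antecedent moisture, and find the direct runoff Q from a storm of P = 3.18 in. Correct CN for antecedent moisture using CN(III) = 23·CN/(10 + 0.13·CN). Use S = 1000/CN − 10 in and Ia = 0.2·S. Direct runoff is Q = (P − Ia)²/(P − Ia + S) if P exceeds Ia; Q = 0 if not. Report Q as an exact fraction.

NRCS table: woods, fair condition, soil group B → CN(II) = 60
Adjust CN=60 to AMC III: 23·60/(10 + 0.13·60) → 1380 ÷ (89/5) = 6900/89 ≈ 77.528
S = 1000/(6900/89) − 10 = 200/69 in ≈ 2.899 in
Initial abstraction Ia = S/5 = (200/69)/5 = 40/69 ≈ 0.580 in
P − Ia = 3.180 − 0.580 = 8971/3450 ≈ 2.600 in (> 0, runoff occurs)
Runoff Q = (P−Ia)²/(P−Ia+S) = (2.600)²/(2.600+2.899) = 80478841/65449950 ≈ 1.230 in

Q = 80478841/65449950 in ≈ 1.230 in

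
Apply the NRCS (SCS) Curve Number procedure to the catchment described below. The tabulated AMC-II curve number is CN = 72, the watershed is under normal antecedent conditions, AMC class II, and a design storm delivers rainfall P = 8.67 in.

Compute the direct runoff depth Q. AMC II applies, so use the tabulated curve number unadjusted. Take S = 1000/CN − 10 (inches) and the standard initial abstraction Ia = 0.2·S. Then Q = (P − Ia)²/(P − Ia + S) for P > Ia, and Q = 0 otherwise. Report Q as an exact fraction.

Q = 50452609/9542700 in ≈ 5.287 in

AMC II — tabulated CN = 72 applies directly.
Max retention: S = 1000/72 − 10 = 35/9 in (≈ 3.889 in)
Initial abstraction Ia = S/5 = (35/9)/5 = 7/9 ≈ 0.778 in
Since P=8.670 > Ia=0.778: effective rainfall P−Ia = 7103/900 in
Q: (7103/900)² ÷ (10603/900) = 50452609/9542700 in (≈ 5.287 in)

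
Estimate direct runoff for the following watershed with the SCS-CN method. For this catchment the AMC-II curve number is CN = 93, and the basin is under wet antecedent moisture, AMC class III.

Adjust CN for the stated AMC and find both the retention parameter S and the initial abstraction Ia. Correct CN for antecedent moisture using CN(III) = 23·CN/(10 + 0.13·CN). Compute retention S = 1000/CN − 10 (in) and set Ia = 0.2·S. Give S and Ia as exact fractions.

CN(III) from CN(II)=93: (23·93)/(10 + 0.13·93) = 213900/2209 ≈ 96.831
Max retention: S = 1000/(213900/2209) − 10 = 700/2139 in (≈ 0.327 in)
Ia = 0.2S: 0.2·0.327 = 0.065 in (exactly 140/2139)

S = 700/2139 in ≈ 0.327 in; Ia = 140/2139 in ≈ 0.065 in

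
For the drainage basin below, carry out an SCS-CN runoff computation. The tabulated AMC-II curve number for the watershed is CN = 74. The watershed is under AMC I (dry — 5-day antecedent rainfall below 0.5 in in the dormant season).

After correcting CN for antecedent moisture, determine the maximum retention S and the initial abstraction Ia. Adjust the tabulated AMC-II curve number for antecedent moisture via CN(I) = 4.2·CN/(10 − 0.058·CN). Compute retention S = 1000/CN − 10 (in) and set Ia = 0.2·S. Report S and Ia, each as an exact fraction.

CN(I) from CN(II)=74: (4.2·74)/(10 − 0.058·74) = 77700/1427 ≈ 54.450
Retention S: 1000/CN − 10 with CN=54.450 → S = 6500/777 ≈ 8.366 in
Ia = 0.2S: 0.2·8.366 = 1.673 in (exactly 1300/777)

S = 6500/777 in ≈ 8.366 in; Ia = 1300/777 in ≈ 1.673 in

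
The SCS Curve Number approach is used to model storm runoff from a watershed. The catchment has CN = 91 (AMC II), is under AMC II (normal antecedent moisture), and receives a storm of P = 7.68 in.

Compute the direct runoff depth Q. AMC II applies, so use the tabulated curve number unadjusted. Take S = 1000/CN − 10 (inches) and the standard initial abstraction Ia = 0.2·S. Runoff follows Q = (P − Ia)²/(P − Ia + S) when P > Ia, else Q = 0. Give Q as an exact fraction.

AMC II — tabulated CN = 91 applies directly.
S = 1000/91 − 10 = 90/91 in ≈ 0.989 in
Initial abstraction Ia = S/5 = (90/91)/5 = 18/91 ≈ 0.198 in
Excess rainfall: 7.680 − 0.198 = 7.482 in; P > Ia so Q > 0
Q: (17022/2275)² ÷ (19272/2275) = 24145707/3653650 in (≈ 6.609 in)

Q = 24145707/3653650 in ≈ 6.609 in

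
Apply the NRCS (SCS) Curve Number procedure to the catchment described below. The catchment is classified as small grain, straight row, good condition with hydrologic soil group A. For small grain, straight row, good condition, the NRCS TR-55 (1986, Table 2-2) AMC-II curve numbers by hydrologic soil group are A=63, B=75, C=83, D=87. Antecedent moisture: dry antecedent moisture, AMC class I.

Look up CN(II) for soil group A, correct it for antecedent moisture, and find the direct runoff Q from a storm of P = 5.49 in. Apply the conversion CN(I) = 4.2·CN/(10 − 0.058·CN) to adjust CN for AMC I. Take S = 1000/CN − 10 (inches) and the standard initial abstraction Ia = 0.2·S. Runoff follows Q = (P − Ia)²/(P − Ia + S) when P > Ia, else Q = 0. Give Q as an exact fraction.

NRCS table: small grain, straight row, good condition, soil group A → CN(II) = 63
CN(I) from CN(II)=63: (4.2·63)/(10 − 0.058·63) = 132300/3173 ≈ 41.696
Max retention: S = 1000/(132300/3173) − 10 = 18500/1323 in (≈ 13.983 in)
Ia = 0.2·(18500/1323) = 3700/1323 in ≈ 2.797 in
Excess rainfall: 5.490 − 2.797 = 2.693 in; P > Ia so Q > 0
Q = (356327/132300)²/((356327/132300) + 18500/1323) = (126968930929/17503290000)/(2206327/132300) = 126968930929/291897062100 in ≈ 0.435 in

Q = 126968930929/291897062100 in ≈ 0.435 in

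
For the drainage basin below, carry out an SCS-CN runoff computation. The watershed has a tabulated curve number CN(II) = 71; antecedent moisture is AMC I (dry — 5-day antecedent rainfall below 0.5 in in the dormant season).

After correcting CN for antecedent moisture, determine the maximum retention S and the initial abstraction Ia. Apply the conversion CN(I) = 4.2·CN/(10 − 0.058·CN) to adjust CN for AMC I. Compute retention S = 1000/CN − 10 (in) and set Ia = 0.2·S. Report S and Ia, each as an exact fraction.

CN(I) from CN(II)=71: (4.2·71)/(10 − 0.058·71) = 149100/2941 ≈ 50.697
Retention S: 1000/CN − 10 with CN=50.697 → S = 14500/1491 ≈ 9.725 in
Ia = 0.2·(14500/1491) = 2900/1491 in ≈ 1.945 in

S = 14500/1491 in ≈ 9.725 in; Ia = 2900/1491 in ≈ 1.945 in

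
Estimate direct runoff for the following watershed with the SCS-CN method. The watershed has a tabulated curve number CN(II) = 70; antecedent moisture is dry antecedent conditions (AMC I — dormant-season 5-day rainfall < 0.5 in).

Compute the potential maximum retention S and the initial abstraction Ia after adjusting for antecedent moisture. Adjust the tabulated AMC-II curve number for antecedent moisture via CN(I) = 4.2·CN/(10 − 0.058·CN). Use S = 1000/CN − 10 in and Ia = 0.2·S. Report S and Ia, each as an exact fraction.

S = 500/49 in ≈ 10.204 in; Ia = 100/49 in ≈ 2.041 in

Dry (AMC I): CN(I) = 4.2·70/(10 − 0.058·70) = 294/(297/50) = 4900/99 ≈ 49.495
Max retention: S = 1000/(4900/99) − 10 = 500/49 in (≈ 10.204 in)
Initial abstraction Ia = S/5 = (500/49)/5 = 100/49 ≈ 2.041 in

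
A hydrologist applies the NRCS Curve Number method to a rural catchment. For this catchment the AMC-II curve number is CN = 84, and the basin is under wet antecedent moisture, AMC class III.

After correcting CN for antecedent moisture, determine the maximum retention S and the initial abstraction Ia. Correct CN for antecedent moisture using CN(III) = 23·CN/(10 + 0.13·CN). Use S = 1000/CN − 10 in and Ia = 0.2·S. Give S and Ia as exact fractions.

S = 400/483 in ≈ 0.828 in; Ia = 80/483 in ≈ 0.166 in

CN(III) from CN(II)=84: (23·84)/(10 + 0.13·84) = 48300/523 ≈ 92.352
Retention S: 1000/CN − 10 with CN=92.352 → S = 400/483 ≈ 0.828 in
Ia = 0.2·(400/483) = 80/483 in ≈ 0.166 in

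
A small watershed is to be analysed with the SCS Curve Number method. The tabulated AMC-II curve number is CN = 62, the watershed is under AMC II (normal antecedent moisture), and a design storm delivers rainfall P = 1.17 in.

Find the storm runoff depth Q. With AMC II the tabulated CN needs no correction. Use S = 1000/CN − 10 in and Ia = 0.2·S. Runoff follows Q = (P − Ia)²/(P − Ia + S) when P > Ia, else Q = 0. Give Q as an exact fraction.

Q = 0 in ≈ 0.000 in

AMC II — tabulated CN = 62 applies directly.
S = 1000/62 − 10 = 190/31 in ≈ 6.129 in
Initial abstraction Ia = S/5 = (190/31)/5 = 38/31 ≈ 1.226 in
P = 1.170 ≤ Ia = 1.226 in: entire storm abstracted, Q = 0.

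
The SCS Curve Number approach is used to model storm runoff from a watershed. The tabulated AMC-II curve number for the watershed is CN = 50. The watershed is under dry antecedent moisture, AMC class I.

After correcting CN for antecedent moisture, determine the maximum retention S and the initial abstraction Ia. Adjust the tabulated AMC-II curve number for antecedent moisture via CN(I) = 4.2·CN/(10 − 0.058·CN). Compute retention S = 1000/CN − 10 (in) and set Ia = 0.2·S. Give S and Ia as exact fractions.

S = 500/21 in ≈ 23.810 in; Ia = 100/21 in ≈ 4.762 in

Dry (AMC I): CN(I) = 4.2·50/(10 − 0.058·50) = 210/(71/10) = 2100/71 ≈ 29.577
Max retention: S = 1000/(2100/71) − 10 = 500/21 in (≈ 23.810 in)
Ia = 0.2·(500/21) = 100/21 in ≈ 4.762 in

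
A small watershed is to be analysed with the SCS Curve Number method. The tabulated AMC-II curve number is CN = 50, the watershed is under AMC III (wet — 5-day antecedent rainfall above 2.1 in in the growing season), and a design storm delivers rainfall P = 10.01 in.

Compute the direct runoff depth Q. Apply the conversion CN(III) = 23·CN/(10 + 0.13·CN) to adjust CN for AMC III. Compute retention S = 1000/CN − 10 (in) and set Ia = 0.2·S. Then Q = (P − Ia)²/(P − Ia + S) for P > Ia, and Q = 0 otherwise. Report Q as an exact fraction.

Q = 441966529/71352900 in ≈ 6.194 in

Adjust CN=50 to AMC III: 23·50/(10 + 0.13·50) → 1150 ÷ (33/2) = 2300/33 ≈ 69.697
S = 1000/(2300/33) − 10 = 100/23 in ≈ 4.348 in
Ia = 0.2S: 0.2·4.348 = 0.870 in (exactly 20/23)
P − Ia = 10.010 − 0.870 = 21023/2300 ≈ 9.140 in (> 0, runoff occurs)
Q = (21023/2300)²/((21023/2300) + 100/23) = (441966529/5290000)/(31023/2300) = 441966529/71352900 in ≈ 6.194 in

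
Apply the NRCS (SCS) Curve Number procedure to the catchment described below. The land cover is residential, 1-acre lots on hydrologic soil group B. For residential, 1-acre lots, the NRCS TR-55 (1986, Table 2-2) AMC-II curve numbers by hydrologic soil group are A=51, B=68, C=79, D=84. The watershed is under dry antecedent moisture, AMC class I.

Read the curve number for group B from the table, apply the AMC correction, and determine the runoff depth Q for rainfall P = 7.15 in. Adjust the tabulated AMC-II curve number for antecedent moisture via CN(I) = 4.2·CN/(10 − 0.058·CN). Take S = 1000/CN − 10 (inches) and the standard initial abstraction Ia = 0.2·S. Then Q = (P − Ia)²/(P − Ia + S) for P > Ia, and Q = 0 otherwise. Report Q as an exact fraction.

NRCS table: residential, 1-acre lots, soil group B → CN(II) = 68
Dry (AMC I): CN(I) = 4.2·68/(10 − 0.058·68) = (1428/5)/(757/125) = 35700/757 ≈ 47.160
S = 1000/(35700/757) − 10 = 4000/357 in ≈ 11.204 in
Ia = 0.2S: 0.2·11.204 = 2.241 in (exactly 800/357)
P − Ia = 7.150 − 2.241 = 35051/7140 ≈ 4.909 in (> 0, runoff occurs)
Runoff Q = (P−Ia)²/(P−Ia+S) = (4.909)²/(4.909+11.204) = 1228572601/821464140 ≈ 1.496 in

Q = 1228572601/821464140 in ≈ 1.496 in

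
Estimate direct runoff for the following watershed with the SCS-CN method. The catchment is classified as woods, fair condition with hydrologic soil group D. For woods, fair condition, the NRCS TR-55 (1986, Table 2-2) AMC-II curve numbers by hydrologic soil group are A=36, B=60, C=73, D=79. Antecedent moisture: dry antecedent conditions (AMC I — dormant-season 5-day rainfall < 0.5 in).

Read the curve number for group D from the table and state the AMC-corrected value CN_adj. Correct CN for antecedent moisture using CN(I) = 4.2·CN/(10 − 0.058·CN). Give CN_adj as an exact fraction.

CN_adj = 7900/129 ≈ 61.240

NRCS table: woods, fair condition, soil group D → CN(II) = 79
Dry (AMC I): CN(I) = 4.2·79/(10 − 0.058·79) = (1659/5)/(2709/500) = 7900/129 ≈ 61.240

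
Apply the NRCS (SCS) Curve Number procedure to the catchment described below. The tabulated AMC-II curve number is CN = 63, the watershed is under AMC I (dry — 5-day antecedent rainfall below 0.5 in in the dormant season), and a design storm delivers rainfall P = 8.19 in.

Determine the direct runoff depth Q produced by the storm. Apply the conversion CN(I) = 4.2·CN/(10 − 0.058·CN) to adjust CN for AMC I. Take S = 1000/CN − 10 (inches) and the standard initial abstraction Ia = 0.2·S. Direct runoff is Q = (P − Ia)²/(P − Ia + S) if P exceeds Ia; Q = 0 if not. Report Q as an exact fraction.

Q = 509135050369/339155945100 in ≈ 1.501 in

Adjust CN=63 to AMC I: 4.2·63/(10 − 0.058·63) → (1323/5) ÷ (3173/500) = 132300/3173 ≈ 41.696
Max retention: S = 1000/(132300/3173) − 10 = 18500/1323 in (≈ 13.983 in)
Ia = 0.2S: 0.2·13.983 = 2.797 in (exactly 3700/1323)
Since P=8.190 > Ia=2.797: effective rainfall P−Ia = 713537/132300 in
Q = (713537/132300)²/((713537/132300) + 18500/1323) = (509135050369/17503290000)/(2563537/132300) = 509135050369/339155945100 in ≈ 1.501 in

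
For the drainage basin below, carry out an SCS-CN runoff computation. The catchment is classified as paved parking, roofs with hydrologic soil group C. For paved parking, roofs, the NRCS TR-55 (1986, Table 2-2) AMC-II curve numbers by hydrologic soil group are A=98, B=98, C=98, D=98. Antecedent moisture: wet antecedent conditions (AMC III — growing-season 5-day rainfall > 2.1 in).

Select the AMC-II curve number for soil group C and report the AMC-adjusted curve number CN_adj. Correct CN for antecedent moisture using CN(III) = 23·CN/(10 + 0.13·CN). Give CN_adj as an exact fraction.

CN_adj = 112700/1137 ≈ 99.120

NRCS table: paved parking, roofs, soil group C → CN(II) = 98
Adjust CN=98 to AMC III: 23·98/(10 + 0.13·98) → 2254 ÷ (1137/50) = 112700/1137 ≈ 99.120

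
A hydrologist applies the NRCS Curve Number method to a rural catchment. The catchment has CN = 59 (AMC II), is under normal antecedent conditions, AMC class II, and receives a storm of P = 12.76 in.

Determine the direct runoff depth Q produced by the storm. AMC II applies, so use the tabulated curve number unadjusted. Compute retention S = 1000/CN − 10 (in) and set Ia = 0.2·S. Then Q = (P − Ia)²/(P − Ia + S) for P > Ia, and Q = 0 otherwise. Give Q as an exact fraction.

Average conditions: CN = 59 (no AMC adjustment).
Retention S: 1000/CN − 10 with CN=59.000 → S = 410/59 ≈ 6.949 in
Ia = 0.2·(410/59) = 82/59 in ≈ 1.390 in
Excess rainfall: 12.760 − 1.390 = 11.370 in; P > Ia so Q > 0
Q = (16771/1475)²/((16771/1475) + 410/59) = (281266441/2175625)/(27021/1475) = 281266441/39855975 in ≈ 7.057 in

Q = 281266441/39855975 in ≈ 7.057 in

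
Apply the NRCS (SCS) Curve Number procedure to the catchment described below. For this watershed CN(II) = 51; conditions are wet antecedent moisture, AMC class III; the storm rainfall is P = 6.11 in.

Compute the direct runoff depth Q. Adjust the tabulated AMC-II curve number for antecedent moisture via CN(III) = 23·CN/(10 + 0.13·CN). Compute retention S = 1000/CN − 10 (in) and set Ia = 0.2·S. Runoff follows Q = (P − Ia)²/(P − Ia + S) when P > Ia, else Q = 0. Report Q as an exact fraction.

Q = 382793402209/130050861900 in ≈ 2.943 in

Adjust CN=51 to AMC III: 23·51/(10 + 0.13·51) → 1173 ÷ (1663/100) = 117300/1663 ≈ 70.535
Retention S: 1000/CN − 10 with CN=70.535 → S = 4900/1173 ≈ 4.177 in
Ia = 0.2·(4900/1173) = 980/1173 in ≈ 0.835 in
Excess rainfall: 6.110 − 0.835 = 5.275 in; P > Ia so Q > 0
Q: (618703/117300)² ÷ (1108703/117300) = 382793402209/130050861900 in (≈ 2.943 in)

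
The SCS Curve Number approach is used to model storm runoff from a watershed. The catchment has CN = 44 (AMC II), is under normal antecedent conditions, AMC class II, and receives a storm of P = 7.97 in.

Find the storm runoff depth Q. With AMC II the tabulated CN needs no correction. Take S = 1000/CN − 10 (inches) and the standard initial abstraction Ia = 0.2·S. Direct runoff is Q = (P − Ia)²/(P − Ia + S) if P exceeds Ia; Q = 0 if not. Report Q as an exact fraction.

Q = 35605089/21963700 in ≈ 1.621 in

CN(II) = 44; AMC II needs no correction.
S = 1000/44 − 10 = 140/11 in ≈ 12.727 in
Ia = 0.2S: 0.2·12.727 = 2.545 in (exactly 28/11)
Since P=7.970 > Ia=2.545: effective rainfall P−Ia = 5967/1100 in
Runoff Q = (P−Ia)²/(P−Ia+S) = (5.425)²/(5.425+12.727) = 35605089/21963700 ≈ 1.621 in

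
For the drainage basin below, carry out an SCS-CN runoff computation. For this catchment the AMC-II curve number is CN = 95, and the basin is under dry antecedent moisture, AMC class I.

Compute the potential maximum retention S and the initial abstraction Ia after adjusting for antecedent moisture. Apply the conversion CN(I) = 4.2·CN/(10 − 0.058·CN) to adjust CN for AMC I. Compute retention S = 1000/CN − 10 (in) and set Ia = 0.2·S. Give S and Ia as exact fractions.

CN(I) from CN(II)=95: (4.2·95)/(10 − 0.058·95) = 39900/449 ≈ 88.864
Retention S: 1000/CN − 10 with CN=88.864 → S = 500/399 ≈ 1.253 in
Initial abstraction Ia = S/5 = (500/399)/5 = 100/399 ≈ 0.251 in

S = 500/399 in ≈ 1.253 in; Ia = 100/399 in ≈ 0.251 in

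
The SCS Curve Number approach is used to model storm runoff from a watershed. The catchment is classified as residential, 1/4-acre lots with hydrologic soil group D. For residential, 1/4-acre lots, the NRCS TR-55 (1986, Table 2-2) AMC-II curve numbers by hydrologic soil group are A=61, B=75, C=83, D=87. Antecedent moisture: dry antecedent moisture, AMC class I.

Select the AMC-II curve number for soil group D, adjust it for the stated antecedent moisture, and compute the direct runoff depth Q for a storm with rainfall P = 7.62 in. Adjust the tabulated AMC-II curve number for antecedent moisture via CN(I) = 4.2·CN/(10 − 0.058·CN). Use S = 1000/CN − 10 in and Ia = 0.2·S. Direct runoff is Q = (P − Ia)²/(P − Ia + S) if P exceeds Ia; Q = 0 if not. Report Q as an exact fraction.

Q = 398270801569/87338547450 in ≈ 4.560 in

NRCS table: residential, 1/4-acre lots, soil group D → CN(II) = 87
Dry (AMC I): CN(I) = 4.2·87/(10 − 0.058·87) = (1827/5)/(2477/500) = 182700/2477 ≈ 73.759
Retention S: 1000/CN − 10 with CN=73.759 → S = 6500/1827 ≈ 3.558 in
Initial abstraction Ia = S/5 = (6500/1827)/5 = 1300/1827 ≈ 0.712 in
Since P=7.620 > Ia=0.712: effective rainfall P−Ia = 631087/91350 in
Runoff Q = (P−Ia)²/(P−Ia+S) = (6.908)²/(6.908+3.558) = 398270801569/87338547450 ≈ 4.560 in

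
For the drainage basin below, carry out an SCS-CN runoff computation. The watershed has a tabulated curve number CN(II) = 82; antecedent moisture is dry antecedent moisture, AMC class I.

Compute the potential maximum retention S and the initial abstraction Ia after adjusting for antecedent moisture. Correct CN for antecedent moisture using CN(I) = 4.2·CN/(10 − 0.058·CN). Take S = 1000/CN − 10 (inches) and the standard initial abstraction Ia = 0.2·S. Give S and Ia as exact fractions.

Adjust CN=82 to AMC I: 4.2·82/(10 − 0.058·82) → (1722/5) ÷ (1311/250) = 28700/437 ≈ 65.675
Retention S: 1000/CN − 10 with CN=65.675 → S = 1500/287 ≈ 5.226 in
Initial abstraction Ia = S/5 = (1500/287)/5 = 300/287 ≈ 1.045 in

S = 1500/287 in ≈ 5.226 in; Ia = 300/287 in ≈ 1.045 in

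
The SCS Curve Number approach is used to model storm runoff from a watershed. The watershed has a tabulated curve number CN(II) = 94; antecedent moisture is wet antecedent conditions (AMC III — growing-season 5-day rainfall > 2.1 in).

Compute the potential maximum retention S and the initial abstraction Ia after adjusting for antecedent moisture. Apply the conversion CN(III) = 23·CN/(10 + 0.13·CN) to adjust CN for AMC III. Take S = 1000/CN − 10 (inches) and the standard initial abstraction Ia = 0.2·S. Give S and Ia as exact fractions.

S = 300/1081 in ≈ 0.278 in; Ia = 60/1081 in ≈ 0.056 in

Wet (AMC III): CN(III) = 23·94/(10 + 0.13·94) = 2162/(1111/50) = 108100/1111 ≈ 97.300
S = 1000/(108100/1111) − 10 = 300/1081 in ≈ 0.278 in
Ia = 0.2·(300/1081) = 60/1081 in ≈ 0.056 in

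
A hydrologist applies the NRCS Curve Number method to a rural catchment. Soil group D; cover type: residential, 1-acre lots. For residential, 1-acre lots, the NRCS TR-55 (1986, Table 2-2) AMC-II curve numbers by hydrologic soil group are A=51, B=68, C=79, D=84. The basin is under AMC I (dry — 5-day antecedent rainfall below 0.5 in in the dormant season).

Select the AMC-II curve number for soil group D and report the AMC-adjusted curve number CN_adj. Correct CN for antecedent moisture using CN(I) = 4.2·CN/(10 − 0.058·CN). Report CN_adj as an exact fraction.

CN_adj = 44100/641 ≈ 68.799

NRCS table: residential, 1-acre lots, soil group D → CN(II) = 84
CN(I) from CN(II)=84: (4.2·84)/(10 − 0.058·84) = 44100/641 ≈ 68.799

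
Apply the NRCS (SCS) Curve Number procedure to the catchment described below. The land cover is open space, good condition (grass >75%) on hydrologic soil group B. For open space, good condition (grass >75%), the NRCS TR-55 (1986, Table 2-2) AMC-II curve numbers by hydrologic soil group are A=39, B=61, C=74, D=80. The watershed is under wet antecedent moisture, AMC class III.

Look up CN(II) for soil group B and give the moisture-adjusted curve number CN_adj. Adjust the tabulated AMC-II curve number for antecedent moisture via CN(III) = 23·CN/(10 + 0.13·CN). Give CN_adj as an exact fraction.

NRCS table: open space, good condition (grass >75%), soil group B → CN(II) = 61
CN(III) from CN(II)=61: (23·61)/(10 + 0.13·61) = 140300/1793 ≈ 78.249

CN_adj = 140300/1793 ≈ 78.249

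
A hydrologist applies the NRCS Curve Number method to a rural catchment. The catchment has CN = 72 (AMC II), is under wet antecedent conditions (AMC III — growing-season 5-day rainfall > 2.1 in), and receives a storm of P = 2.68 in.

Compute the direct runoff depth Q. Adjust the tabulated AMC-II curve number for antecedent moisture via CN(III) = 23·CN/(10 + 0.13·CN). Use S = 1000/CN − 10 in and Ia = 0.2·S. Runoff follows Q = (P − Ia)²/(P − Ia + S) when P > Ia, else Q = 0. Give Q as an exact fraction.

CN(III) from CN(II)=72: (23·72)/(10 + 0.13·72) = 10350/121 ≈ 85.537
S = 1000/(10350/121) − 10 = 350/207 in ≈ 1.691 in
Ia = 0.2·(350/207) = 70/207 in ≈ 0.338 in
Since P=2.680 > Ia=0.338: effective rainfall P−Ia = 12119/5175 in
Q: (12119/5175)² ÷ (20869/5175) = 146870161/107997075 in (≈ 1.360 in)

Q = 146870161/107997075 in ≈ 1.360 in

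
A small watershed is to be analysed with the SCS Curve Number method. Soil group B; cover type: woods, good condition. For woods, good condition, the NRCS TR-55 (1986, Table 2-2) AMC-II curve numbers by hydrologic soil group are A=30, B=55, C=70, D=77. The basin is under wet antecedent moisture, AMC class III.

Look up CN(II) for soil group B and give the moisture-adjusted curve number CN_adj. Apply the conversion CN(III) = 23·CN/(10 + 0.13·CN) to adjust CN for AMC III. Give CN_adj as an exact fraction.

NRCS table: woods, good condition, soil group B → CN(II) = 55
Wet (AMC III): CN(III) = 23·55/(10 + 0.13·55) = 1265/(343/20) = 25300/343 ≈ 73.761

CN_adj = 25300/343 ≈ 73.761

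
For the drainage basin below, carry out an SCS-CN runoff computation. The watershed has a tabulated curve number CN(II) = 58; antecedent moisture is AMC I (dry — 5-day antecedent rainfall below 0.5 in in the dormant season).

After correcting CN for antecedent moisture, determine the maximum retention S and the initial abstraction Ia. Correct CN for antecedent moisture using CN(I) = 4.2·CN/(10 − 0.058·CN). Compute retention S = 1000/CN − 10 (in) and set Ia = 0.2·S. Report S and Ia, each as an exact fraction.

CN(I) from CN(II)=58: (4.2·58)/(10 − 0.058·58) = 2900/79 ≈ 36.709
S = 1000/(2900/79) − 10 = 500/29 in ≈ 17.241 in
Ia = 0.2·(500/29) = 100/29 in ≈ 3.448 in

S = 500/29 in ≈ 17.241 in; Ia = 100/29 in ≈ 3.448 in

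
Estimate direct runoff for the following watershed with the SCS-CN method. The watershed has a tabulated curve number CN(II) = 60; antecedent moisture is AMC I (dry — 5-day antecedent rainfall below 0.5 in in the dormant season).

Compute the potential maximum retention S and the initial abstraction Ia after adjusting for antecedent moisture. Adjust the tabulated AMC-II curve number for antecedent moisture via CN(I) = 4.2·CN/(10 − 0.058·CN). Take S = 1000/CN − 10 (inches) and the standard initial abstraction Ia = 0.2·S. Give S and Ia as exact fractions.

S = 1000/63 in ≈ 15.873 in; Ia = 200/63 in ≈ 3.175 in

Dry (AMC I): CN(I) = 4.2·60/(10 − 0.058·60) = 252/(163/25) = 6300/163 ≈ 38.650
Max retention: S = 1000/(6300/163) − 10 = 1000/63 in (≈ 15.873 in)
Ia = 0.2S: 0.2·15.873 = 3.175 in (exactly 200/63)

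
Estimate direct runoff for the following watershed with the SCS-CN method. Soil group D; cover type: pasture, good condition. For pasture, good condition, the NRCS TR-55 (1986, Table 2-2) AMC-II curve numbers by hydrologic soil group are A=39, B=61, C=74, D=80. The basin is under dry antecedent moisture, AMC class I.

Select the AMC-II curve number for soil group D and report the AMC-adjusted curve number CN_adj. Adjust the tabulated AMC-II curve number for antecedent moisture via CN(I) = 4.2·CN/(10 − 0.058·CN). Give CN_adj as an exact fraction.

NRCS table: pasture, good condition, soil group D → CN(II) = 80
Adjust CN=80 to AMC I: 4.2·80/(10 − 0.058·80) → 336 ÷ (134/25) = 4200/67 ≈ 62.687

CN_adj = 4200/67 ≈ 62.687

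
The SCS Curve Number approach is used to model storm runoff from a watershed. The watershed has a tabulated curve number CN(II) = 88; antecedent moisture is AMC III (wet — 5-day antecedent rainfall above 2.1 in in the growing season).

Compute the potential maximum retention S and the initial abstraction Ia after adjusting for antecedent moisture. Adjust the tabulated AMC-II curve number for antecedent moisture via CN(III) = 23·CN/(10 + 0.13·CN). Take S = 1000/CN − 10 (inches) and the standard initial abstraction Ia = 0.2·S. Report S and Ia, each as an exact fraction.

S = 150/253 in ≈ 0.593 in; Ia = 30/253 in ≈ 0.119 in

Adjust CN=88 to AMC III: 23·88/(10 + 0.13·88) → 2024 ÷ (536/25) = 6325/67 ≈ 94.403
S = 1000/(6325/67) − 10 = 150/253 in ≈ 0.593 in
Initial abstraction Ia = S/5 = (150/253)/5 = 30/253 ≈ 0.119 in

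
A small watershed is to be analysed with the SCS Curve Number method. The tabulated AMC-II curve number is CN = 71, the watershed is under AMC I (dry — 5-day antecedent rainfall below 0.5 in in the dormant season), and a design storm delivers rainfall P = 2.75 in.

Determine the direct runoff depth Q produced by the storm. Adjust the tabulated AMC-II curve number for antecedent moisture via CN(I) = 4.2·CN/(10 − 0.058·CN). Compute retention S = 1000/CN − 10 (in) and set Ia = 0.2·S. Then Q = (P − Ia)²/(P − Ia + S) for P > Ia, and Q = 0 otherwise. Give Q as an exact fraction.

Dry (AMC I): CN(I) = 4.2·71/(10 − 0.058·71) = (1491/5)/(2941/500) = 149100/2941 ≈ 50.697
Retention S: 1000/CN − 10 with CN=50.697 → S = 14500/1491 ≈ 9.725 in
Ia = 0.2·(14500/1491) = 2900/1491 in ≈ 1.945 in
P − Ia = 2.750 − 1.945 = 4801/5964 ≈ 0.805 in (> 0, runoff occurs)
Q: (4801/5964)² ÷ (62801/5964) = 23049601/374545164 in (≈ 0.062 in)

Q = 23049601/374545164 in ≈ 0.062 in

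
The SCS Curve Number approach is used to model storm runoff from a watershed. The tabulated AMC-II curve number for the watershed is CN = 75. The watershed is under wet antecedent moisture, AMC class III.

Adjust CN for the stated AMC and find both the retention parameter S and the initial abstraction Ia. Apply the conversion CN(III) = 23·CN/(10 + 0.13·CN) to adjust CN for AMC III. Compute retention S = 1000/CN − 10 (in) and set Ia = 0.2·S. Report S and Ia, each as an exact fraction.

S = 100/69 in ≈ 1.449 in; Ia = 20/69 in ≈ 0.290 in

Wet (AMC III): CN(III) = 23·75/(10 + 0.13·75) = 1725/(79/4) = 6900/79 ≈ 87.342
S = 1000/(6900/79) − 10 = 100/69 in ≈ 1.449 in
Ia = 0.2S: 0.2·1.449 = 0.290 in (exactly 20/69)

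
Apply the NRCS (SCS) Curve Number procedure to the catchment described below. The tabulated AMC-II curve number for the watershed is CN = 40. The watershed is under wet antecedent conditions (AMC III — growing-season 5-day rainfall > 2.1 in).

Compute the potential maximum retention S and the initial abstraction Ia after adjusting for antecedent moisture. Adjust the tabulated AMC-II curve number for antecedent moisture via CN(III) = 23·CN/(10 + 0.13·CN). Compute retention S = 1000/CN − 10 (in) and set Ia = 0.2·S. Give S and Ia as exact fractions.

S = 150/23 in ≈ 6.522 in; Ia = 30/23 in ≈ 1.304 in

Wet (AMC III): CN(III) = 23·40/(10 + 0.13·40) = 920/(76/5) = 1150/19 ≈ 60.526
S = 1000/(1150/19) − 10 = 150/23 in ≈ 6.522 in
Initial abstraction Ia = S/5 = (150/23)/5 = 30/23 ≈ 1.304 in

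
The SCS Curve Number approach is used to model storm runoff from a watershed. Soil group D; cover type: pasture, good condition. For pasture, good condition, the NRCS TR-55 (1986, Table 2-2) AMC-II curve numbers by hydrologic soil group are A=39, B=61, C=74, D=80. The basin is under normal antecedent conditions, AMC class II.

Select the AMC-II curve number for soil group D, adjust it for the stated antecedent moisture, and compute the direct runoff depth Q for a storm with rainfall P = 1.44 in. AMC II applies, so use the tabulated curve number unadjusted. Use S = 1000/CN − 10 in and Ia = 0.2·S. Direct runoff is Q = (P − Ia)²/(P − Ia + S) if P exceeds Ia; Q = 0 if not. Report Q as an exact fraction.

Q = 2209/8600 in ≈ 0.257 in

NRCS table: pasture, good condition, soil group D → CN(II) = 80
AMC II — tabulated CN = 80 applies directly.
Max retention: S = 1000/80 − 10 = 5/2 in (≈ 2.500 in)
Ia = 0.2·(5/2) = 1/2 in ≈ 0.500 in
Since P=1.440 > Ia=0.500: effective rainfall P−Ia = 47/50 in
Q = (47/50)²/((47/50) + 5/2) = (2209/2500)/(86/25) = 2209/8600 in ≈ 0.257 in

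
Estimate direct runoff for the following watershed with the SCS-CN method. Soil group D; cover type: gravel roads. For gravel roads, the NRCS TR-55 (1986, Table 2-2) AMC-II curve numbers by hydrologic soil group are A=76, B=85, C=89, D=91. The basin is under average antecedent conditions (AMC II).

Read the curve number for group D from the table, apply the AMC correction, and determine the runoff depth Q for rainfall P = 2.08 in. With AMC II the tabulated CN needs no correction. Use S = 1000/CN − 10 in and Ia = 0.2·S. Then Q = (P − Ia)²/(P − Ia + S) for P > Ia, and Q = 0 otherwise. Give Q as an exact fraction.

Q = 4583881/3715075 in ≈ 1.234 in

NRCS table: gravel roads, soil group D → CN(II) = 91
CN(II) = 91; AMC II needs no correction.
Retention S: 1000/CN − 10 with CN=91.000 → S = 90/91 ≈ 0.989 in
Ia = 0.2S: 0.2·0.989 = 0.198 in (exactly 18/91)
Excess rainfall: 2.080 − 0.198 = 1.882 in; P > Ia so Q > 0
Runoff Q = (P−Ia)²/(P−Ia+S) = (1.882)²/(1.882+0.989) = 4583881/3715075 ≈ 1.234 in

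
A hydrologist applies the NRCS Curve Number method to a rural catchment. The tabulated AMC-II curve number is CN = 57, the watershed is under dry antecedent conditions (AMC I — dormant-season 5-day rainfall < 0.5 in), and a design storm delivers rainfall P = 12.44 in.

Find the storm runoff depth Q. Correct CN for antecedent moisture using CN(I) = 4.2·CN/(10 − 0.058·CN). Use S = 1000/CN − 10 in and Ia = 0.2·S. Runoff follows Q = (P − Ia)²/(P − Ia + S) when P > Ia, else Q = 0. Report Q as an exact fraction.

CN(I) from CN(II)=57: (4.2·57)/(10 − 0.058·57) = 119700/3347 ≈ 35.763
S = 1000/(119700/3347) − 10 = 21500/1197 in ≈ 17.962 in
Initial abstraction Ia = S/5 = (21500/1197)/5 = 4300/1197 ≈ 3.592 in
Since P=12.440 > Ia=3.592: effective rainfall P−Ia = 264767/29925 in
Q: (264767/29925)² ÷ (802267/29925) = 70101564289/24007839975 in (≈ 2.920 in)

Q = 70101564289/24007839975 in ≈ 2.920 in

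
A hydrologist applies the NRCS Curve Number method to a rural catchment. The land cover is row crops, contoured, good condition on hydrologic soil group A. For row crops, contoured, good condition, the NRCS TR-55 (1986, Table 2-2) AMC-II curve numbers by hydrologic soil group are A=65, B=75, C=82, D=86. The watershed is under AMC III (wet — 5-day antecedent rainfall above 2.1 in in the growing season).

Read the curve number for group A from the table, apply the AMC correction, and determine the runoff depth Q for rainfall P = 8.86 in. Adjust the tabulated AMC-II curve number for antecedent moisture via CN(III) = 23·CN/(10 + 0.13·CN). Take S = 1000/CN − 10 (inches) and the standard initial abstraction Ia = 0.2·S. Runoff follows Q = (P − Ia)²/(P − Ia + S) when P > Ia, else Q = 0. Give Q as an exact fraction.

NRCS table: row crops, contoured, good condition, soil group A → CN(II) = 65
Adjust CN=65 to AMC III: 23·65/(10 + 0.13·65) → 1495 ÷ (369/20) = 29900/369 ≈ 81.030
Max retention: S = 1000/(29900/369) − 10 = 700/299 in (≈ 2.341 in)
Initial abstraction Ia = S/5 = (700/299)/5 = 140/299 ≈ 0.468 in
P − Ia = 8.860 − 0.468 = 125457/14950 ≈ 8.392 in (> 0, runoff occurs)
Q = (125457/14950)²/((125457/14950) + 700/299) = (15739458849/223502500)/(160457/14950) = 15739458849/2398832150 in ≈ 6.561 in

Q = 15739458849/2398832150 in ≈ 6.561 in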